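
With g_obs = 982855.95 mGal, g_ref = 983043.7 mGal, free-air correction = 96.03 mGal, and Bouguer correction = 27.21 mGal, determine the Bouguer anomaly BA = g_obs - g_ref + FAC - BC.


BA = g_obs - g_ref + FAC - BC
= 982855.95 - 983043.7 + 96.03 - 27.21
= -118.93 mGal

-118.93


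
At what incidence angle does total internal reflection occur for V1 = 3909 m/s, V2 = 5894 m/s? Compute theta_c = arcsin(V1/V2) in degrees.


V1/V2 = 3909/5894 = 0.663217
theta_c = arcsin(0.663217) = 41.5457 degrees

41.5457


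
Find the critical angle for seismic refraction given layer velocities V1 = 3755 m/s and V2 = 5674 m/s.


V1/V2 = 3755/5674 = 0.661791
theta_c = arcsin(0.661791) = 41.4366 degrees

41.4366


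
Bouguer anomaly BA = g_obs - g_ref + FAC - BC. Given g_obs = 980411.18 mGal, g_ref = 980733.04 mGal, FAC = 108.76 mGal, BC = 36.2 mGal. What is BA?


BA = g_obs - g_ref + FAC - BC
= 980411.18 - 980733.04 + 108.76 - 36.2
= -249.3 mGal

-249.3


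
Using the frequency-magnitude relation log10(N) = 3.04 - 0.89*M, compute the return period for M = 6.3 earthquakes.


log10(N) = 3.04 - 0.89*6.3 = -2.567
N = 10^-2.567 = 0.00271
T = 1/N = 1/0.00271 = 368.9776 years

368.9776


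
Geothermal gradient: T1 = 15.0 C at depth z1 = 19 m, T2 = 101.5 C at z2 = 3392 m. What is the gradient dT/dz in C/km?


dT = 101.5 - 15.0 = 86.5 C
dz = 3392 - 19 = 3373 m
gradient = dT/dz * 1000 = 86.5/3373 * 1000 = 25.6448 C/km

25.6448


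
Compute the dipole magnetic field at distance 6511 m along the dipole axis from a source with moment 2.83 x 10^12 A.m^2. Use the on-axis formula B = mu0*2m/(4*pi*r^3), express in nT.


m = 2.83 x 10^12 = 2830000000000 A.m^2
2m = 5660000000000 A.m^2
r^3 = 6511^3 = 276021610831
B = (4pi*10^-7) * 5660000000000 / (4*pi * 276021610831) * 1e9
= 7112565.767727 / 3468589859274.76 * 1e9
= 2050.5641 nT

2050.5641


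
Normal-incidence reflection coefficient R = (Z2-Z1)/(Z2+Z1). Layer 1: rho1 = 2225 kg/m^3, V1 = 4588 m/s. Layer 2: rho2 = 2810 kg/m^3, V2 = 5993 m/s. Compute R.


Z1 = 2225 * 4588 = 10208300
Z2 = 2810 * 5993 = 16840330
R = (16840330 - 10208300) / (16840330 + 10208300) = 6632030 / 27048630 = 0.2452

0.2452


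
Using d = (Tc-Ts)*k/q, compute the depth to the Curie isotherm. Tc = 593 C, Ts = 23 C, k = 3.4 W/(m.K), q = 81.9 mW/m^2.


T_Curie - T_surf = 593 - 23 = 570 C
Convert q to W/m^2: 81.9 mW/m^2 = 0.0819 W/m^2
d = 570 * 3.4 / 0.0819 = 23663.0 m

23663.0


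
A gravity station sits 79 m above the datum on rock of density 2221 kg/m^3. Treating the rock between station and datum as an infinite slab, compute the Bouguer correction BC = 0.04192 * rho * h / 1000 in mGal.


BC = 0.04192 * rho * h / 1000
= 0.04192 * 2221 * 79 / 1000
= 7.3552 mGal

7.3552


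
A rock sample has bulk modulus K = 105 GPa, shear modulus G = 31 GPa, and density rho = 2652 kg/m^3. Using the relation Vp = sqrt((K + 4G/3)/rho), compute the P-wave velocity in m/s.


First compute the effective modulus:
K + 4G/3 = 105e9 + 4*31e9/3 = 146333333333.33 Pa
Then divide by density:
146333333333.33 / 2652 = 55178481.6491 Pa/(kg/m^3)
Take the square root:
Vp = sqrt(55178481.6491) = 7428.22 m/s

7428.22


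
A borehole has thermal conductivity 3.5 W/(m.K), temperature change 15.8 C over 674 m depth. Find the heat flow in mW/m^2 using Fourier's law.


q = k * dT / dz * 1000
= 3.5 * 15.8 / 674 * 1000
= 0.082047 * 1000
= 82.0475 mW/m^2

82.0475


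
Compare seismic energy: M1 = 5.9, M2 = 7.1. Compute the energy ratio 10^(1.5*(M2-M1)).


M2 - M1 = 7.1 - 5.9 = 1.2
1.5 * 1.2 = 1.8
ratio = 10^1.8 = 63.1

63.1


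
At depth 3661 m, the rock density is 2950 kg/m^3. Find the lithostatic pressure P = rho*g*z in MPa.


P = rho * g * z / 1e6
= 2950 * 9.81 * 3661 / 1e6
= 105947509.5 / 1e6
= 105.9475 MPa

105.9475


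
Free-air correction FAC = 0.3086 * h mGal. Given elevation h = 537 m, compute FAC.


FAC = 0.3086 * h
= 0.3086 * 537
= 165.7182 mGal

165.7182


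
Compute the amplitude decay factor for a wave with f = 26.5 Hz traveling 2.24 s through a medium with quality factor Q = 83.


pi*f*t/Q = pi*26.5*2.24/83 = 2.246807
A/A0 = exp(-2.246807) = 0.105736

0.105736


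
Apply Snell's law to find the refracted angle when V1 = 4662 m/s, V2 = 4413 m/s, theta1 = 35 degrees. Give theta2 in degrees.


sin(theta1) = sin(35 deg) = 0.573576
sin(theta2) = V2/V1 * sin(theta1) = 4413/4662 * 0.573576 = 0.542941
theta2 = arcsin(0.542941) = 32.8841 degrees

32.8841


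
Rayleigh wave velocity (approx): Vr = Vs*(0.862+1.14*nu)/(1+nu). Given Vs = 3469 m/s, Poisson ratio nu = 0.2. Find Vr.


Numerator factor = 0.862 + 1.14*0.2 = 1.09
Denominator = 1 + 0.2 = 1.2
Vr = 3469 * 1.09 / 1.2 = 3151.01 m/s

3151.01


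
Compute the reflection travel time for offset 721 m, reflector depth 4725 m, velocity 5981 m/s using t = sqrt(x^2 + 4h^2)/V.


x^2 + 4h^2 = 721^2 + 4*4725^2 = 519841 + 89302500 = 89822341
sqrt(89822341) = 9477.4649
t = 9477.4649 / 5981 = 1.5846 s

1.5846


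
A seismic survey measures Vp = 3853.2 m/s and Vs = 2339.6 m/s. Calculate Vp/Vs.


Vp/Vs = 3853.2 / 2339.6
= 1.6469

1.6469


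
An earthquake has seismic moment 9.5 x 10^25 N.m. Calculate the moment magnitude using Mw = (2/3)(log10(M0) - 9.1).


log10(M0) = log10(9.5 x 10^25) = 25.9777
Mw = 2/3 * (25.9777 - 9.1)
= 2/3 * 16.8777
= 11.25

11.25


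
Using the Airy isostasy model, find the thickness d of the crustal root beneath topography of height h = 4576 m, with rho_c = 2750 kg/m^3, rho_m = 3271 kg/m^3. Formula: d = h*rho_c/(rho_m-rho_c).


rho_m - rho_c = 3271 - 2750 = 521
d = 4576 * 2750 / 521
= 12584000 / 521
= 24153.55 m

24153.55


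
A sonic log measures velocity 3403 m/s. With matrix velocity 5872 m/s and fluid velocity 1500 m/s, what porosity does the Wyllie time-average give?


1/V - 1/Vm = 1/3403 - 1/5872 = 0.00012356
1/Vf - 1/Vm = 1/1500 - 1/5872 = 0.00049637
phi = 0.00012356 / 0.00049637 = 0.2489

0.2489


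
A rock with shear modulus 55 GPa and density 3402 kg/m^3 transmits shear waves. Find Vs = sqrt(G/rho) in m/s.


Convert G to Pa: G = 55e9 Pa
Compute G/rho = 55e9 / 3402 = 16166960.6114
Vs = sqrt(16166960.6114) = 4020.82 m/s

4020.82


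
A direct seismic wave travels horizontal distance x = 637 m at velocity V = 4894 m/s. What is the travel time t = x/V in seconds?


t = x / V
= 637 / 4894
= 0.1302 s

0.1302


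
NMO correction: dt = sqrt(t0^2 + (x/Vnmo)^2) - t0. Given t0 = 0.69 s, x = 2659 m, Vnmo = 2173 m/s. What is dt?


x/Vnmo = 2659/2173 = 1.223654
(x/Vnmo)^2 = 1.497329
t0^2 = 0.4761
sqrt(0.4761 + 1.497329) = 1.404788
dt = 1.404788 - 0.69 = 0.714788

0.714788


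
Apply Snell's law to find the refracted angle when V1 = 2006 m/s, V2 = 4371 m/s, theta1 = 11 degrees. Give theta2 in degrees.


sin(theta1) = sin(11 deg) = 0.190809
sin(theta2) = V2/V1 * sin(theta1) = 4371/2006 * 0.190809 = 0.415766
theta2 = arcsin(0.415766) = 24.5675 degrees

24.5675


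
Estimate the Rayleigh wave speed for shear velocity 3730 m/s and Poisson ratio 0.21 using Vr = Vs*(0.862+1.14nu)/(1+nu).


Numerator factor = 0.862 + 1.14*0.21 = 1.1014
Denominator = 1 + 0.21 = 1.21
Vr = 3730 * 1.1014 / 1.21 = 3395.22 m/s

3395.22


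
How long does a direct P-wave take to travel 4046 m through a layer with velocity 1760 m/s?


t = x / V
= 4046 / 1760
= 2.2989 s

2.2989


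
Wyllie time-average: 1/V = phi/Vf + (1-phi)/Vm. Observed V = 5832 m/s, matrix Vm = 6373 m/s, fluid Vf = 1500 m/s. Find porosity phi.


1/V - 1/Vm = 1/5832 - 1/6373 = 1.456e-05
1/Vf - 1/Vm = 1/1500 - 1/6373 = 0.00050975
phi = 1.456e-05 / 0.00050975 = 0.0286

0.0286


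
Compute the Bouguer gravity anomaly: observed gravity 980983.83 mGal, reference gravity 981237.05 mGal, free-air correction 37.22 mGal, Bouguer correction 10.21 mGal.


BA = g_obs - g_ref + FAC - BC
= 980983.83 - 981237.05 + 37.22 - 10.21
= -226.21 mGal

-226.21


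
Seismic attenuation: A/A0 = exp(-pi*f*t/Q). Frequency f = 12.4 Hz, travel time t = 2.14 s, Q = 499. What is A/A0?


pi*f*t/Q = pi*12.4*2.14/499 = 0.167065
A/A0 = exp(-0.167065) = 0.846145

0.846145


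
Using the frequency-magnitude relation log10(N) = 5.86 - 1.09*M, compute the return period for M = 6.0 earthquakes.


log10(N) = 5.86 - 1.09*6.0 = -0.68
N = 10^-0.68 = 0.20893
T = 1/N = 1/0.20893 = 4.7863 years

4.7863


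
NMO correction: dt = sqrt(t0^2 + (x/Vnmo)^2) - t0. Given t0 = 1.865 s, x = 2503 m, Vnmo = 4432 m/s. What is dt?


x/Vnmo = 2503/4432 = 0.564756
(x/Vnmo)^2 = 0.31895
t0^2 = 3.478225
sqrt(3.478225 + 0.31895) = 1.948634
dt = 1.948634 - 1.865 = 0.083634

0.083634


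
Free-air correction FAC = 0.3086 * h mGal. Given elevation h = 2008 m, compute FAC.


FAC = 0.3086 * h
= 0.3086 * 2008
= 619.6688 mGal

619.6688


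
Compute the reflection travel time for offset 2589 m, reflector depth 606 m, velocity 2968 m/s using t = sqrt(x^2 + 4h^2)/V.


x^2 + 4h^2 = 2589^2 + 4*606^2 = 6702921 + 1468944 = 8171865
sqrt(8171865) = 2858.6474
t = 2858.6474 / 2968 = 0.9632 s

0.9632


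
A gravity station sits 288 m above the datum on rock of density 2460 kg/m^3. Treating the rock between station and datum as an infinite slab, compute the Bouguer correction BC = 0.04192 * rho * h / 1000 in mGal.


BC = 0.04192 * rho * h / 1000
= 0.04192 * 2460 * 288 / 1000
= 29.6995 mGal

29.6995


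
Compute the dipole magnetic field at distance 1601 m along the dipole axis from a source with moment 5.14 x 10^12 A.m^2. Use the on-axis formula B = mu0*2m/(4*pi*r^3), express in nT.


m = 5.14 x 10^12 = 5140000000000 A.m^2
2m = 10280000000000 A.m^2
r^3 = 1601^3 = 4103684801
B = (4pi*10^-7) * 10280000000000 / (4*pi * 4103684801) * 1e9
= 12918228.991561 / 51568424093.88 * 1e9
= 250506.5691 nT

250506.5691


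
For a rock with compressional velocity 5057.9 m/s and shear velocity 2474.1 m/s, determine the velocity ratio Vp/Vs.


Vp/Vs = 5057.9 / 2474.1
= 2.0443

2.0443


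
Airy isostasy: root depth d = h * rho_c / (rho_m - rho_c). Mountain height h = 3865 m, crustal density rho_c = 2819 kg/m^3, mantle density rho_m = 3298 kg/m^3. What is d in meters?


rho_m - rho_c = 3298 - 2819 = 479
d = 3865 * 2819 / 479
= 10895435 / 479
= 22746.21 m

22746.21


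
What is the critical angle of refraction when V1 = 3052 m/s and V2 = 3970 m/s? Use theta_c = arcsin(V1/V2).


V1/V2 = 3052/3970 = 0.768766
theta_c = arcsin(0.768766) = 50.2432 degrees

50.2432


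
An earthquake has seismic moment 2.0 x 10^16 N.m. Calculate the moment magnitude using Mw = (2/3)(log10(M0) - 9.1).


log10(M0) = log10(2.0 x 10^16) = 16.301
Mw = 2/3 * (16.301 - 9.1)
= 2/3 * 7.201
= 4.8

4.8


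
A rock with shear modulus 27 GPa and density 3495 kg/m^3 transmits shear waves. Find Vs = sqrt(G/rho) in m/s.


Convert G to Pa: G = 27e9 Pa
Compute G/rho = 27e9 / 3495 = 7725321.8884
Vs = sqrt(7725321.8884) = 2779.45 m/s

2779.45


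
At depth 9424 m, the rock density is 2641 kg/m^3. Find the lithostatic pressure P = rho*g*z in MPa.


P = rho * g * z / 1e6
= 2641 * 9.81 * 9424 / 1e6
= 244158971.04 / 1e6
= 244.159 MPa

244.159


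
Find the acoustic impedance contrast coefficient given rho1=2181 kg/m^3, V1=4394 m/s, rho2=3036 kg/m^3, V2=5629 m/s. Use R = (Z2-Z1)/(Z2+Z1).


Z1 = 2181 * 4394 = 9583314
Z2 = 3036 * 5629 = 17089644
R = (17089644 - 9583314) / (17089644 + 9583314) = 7506330 / 26672958 = 0.2814

0.2814


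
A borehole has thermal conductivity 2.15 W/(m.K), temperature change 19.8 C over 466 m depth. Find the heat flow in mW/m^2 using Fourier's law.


q = k * dT / dz * 1000
= 2.15 * 19.8 / 466 * 1000
= 0.091352 * 1000
= 91.3519 mW/m^2

91.3519


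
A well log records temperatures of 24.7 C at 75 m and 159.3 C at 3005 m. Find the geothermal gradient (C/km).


dT = 159.3 - 24.7 = 134.6 C
dz = 3005 - 75 = 2930 m
gradient = dT/dz * 1000 = 134.6/2930 * 1000 = 45.9386 C/km

45.9386


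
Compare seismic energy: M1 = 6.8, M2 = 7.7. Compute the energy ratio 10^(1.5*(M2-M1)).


M2 - M1 = 7.7 - 6.8 = 0.9
1.5 * 0.9 = 1.35
ratio = 10^1.35 = 22.39

22.39


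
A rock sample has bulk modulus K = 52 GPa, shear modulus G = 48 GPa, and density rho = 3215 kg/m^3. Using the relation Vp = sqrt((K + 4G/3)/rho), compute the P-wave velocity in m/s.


First compute the effective modulus:
K + 4G/3 = 52e9 + 4*48e9/3 = 116000000000.0 Pa
Then divide by density:
116000000000.0 / 3215 = 36080870.9176 Pa/(kg/m^3)
Take the square root:
Vp = sqrt(36080870.9176) = 6006.74 m/s

6006.74


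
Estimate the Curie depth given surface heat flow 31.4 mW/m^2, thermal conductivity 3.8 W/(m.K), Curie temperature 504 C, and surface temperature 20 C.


T_Curie - T_surf = 504 - 20 = 484 C
Convert q to W/m^2: 31.4 mW/m^2 = 0.0314 W/m^2
d = 484 * 3.8 / 0.0314 = 58573.25 m

58573.25


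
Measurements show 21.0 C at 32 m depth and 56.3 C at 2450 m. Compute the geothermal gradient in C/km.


dT = 56.3 - 21.0 = 35.3 C
dz = 2450 - 32 = 2418 m
gradient = dT/dz * 1000 = 35.3/2418 * 1000 = 14.5988 C/km

14.5988


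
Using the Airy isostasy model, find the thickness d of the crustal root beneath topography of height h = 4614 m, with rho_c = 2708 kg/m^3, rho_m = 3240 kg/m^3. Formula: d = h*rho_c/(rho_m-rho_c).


rho_m - rho_c = 3240 - 2708 = 532
d = 4614 * 2708 / 532
= 12494712 / 532
= 23486.3 m

23486.3


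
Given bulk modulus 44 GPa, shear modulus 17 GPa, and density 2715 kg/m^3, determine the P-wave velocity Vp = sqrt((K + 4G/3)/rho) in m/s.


First compute the effective modulus:
K + 4G/3 = 44e9 + 4*17e9/3 = 66666666666.67 Pa
Then divide by density:
66666666666.67 / 2715 = 24554941.682 Pa/(kg/m^3)
Take the square root:
Vp = sqrt(24554941.682) = 4955.29 m/s

4955.29


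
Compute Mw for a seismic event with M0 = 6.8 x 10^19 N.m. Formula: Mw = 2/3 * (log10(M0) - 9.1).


log10(M0) = log10(6.8 x 10^19) = 19.8325
Mw = 2/3 * (19.8325 - 9.1)
= 2/3 * 10.7325
= 7.16

7.16


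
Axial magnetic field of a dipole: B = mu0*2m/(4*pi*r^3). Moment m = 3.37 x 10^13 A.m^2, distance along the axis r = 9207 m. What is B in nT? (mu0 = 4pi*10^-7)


m = 3.37 x 10^13 = 33700000000000 A.m^2
2m = 67400000000000 A.m^2
r^3 = 9207^3 = 780466792743
B = (4pi*10^-7) * 67400000000000 / (4*pi * 780466792743) * 1e9
= 84697337.940781 / 9807634969808.79 * 1e9
= 8635.8575 nT

8635.8575


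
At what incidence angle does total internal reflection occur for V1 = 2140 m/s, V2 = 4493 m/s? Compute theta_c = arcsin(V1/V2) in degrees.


V1/V2 = 2140/4493 = 0.476296
theta_c = arcsin(0.476296) = 28.4438 degrees

28.4438


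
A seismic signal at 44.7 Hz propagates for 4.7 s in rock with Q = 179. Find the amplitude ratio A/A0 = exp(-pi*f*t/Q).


pi*f*t/Q = pi*44.7*4.7/179 = 3.687247
A/A0 = exp(-3.687247) = 0.025041

0.025041


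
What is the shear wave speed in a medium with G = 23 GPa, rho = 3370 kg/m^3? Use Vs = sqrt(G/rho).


Convert G to Pa: G = 23e9 Pa
Compute G/rho = 23e9 / 3370 = 6824925.816
Vs = sqrt(6824925.816) = 2612.46 m/s

2612.46


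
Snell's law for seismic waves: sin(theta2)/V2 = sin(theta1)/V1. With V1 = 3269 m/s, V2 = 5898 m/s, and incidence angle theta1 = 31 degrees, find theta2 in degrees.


sin(theta1) = sin(31 deg) = 0.515038
sin(theta2) = V2/V1 * sin(theta1) = 5898/3269 * 0.515038 = 0.929243
theta2 = arcsin(0.929243) = 68.3171 degrees

68.3171


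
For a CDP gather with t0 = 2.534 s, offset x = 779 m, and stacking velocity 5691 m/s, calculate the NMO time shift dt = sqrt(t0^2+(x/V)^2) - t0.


x/Vnmo = 779/5691 = 0.136883
(x/Vnmo)^2 = 0.018737
t0^2 = 6.421156
sqrt(6.421156 + 0.018737) = 2.537694
dt = 2.537694 - 2.534 = 0.003694

0.003694


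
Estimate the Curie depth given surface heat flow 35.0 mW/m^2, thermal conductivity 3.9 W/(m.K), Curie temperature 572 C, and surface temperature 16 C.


T_Curie - T_surf = 572 - 16 = 556 C
Convert q to W/m^2: 35.0 mW/m^2 = 0.035 W/m^2
d = 556 * 3.9 / 0.035 = 61954.29 m

61954.29


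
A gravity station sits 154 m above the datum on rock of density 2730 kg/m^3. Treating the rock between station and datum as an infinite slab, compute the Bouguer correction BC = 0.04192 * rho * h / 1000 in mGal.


BC = 0.04192 * rho * h / 1000
= 0.04192 * 2730 * 154 / 1000
= 17.624 mGal

17.624


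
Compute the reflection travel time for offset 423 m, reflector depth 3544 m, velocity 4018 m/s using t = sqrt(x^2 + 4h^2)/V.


x^2 + 4h^2 = 423^2 + 4*3544^2 = 178929 + 50239744 = 50418673
sqrt(50418673) = 7100.6107
t = 7100.6107 / 4018 = 1.7672 s

1.7672


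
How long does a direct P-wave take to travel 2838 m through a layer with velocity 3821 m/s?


t = x / V
= 2838 / 3821
= 0.7427 s

0.7427


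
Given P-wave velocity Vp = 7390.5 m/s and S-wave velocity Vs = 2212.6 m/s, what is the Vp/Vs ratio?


Vp/Vs = 7390.5 / 2212.6
= 3.3402

3.3402


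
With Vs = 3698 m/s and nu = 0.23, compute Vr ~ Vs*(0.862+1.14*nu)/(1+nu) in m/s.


Numerator factor = 0.862 + 1.14*0.23 = 1.1242
Denominator = 1 + 0.23 = 1.23
Vr = 3698 * 1.1242 / 1.23 = 3379.91 m/s

3379.91


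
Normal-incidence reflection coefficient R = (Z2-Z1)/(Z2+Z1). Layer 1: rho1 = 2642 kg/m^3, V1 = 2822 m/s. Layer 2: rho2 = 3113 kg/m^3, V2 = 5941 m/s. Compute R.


Z1 = 2642 * 2822 = 7455724
Z2 = 3113 * 5941 = 18494333
R = (18494333 - 7455724) / (18494333 + 7455724) = 11038609 / 25950057 = 0.4254

0.4254


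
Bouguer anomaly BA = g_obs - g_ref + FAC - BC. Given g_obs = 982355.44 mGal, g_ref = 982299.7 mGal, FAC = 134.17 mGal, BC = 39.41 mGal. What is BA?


BA = g_obs - g_ref + FAC - BC
= 982355.44 - 982299.7 + 134.17 - 39.41
= 150.5 mGal

150.5


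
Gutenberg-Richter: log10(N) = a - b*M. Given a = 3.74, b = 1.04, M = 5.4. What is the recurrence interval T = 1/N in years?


log10(N) = 3.74 - 1.04*5.4 = -1.876
N = 10^-1.876 = 0.013305
T = 1/N = 1/0.013305 = 75.1623 years

75.1623


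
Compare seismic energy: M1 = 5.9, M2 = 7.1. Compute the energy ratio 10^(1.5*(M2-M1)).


M2 - M1 = 7.1 - 5.9 = 1.2
1.5 * 1.2 = 1.8
ratio = 10^1.8 = 63.1

63.1


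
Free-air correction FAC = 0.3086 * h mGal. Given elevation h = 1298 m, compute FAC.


FAC = 0.3086 * h
= 0.3086 * 1298
= 400.5628 mGal

400.5628


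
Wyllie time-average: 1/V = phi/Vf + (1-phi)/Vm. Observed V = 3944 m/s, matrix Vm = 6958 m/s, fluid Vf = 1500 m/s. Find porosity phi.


1/V - 1/Vm = 1/3944 - 1/6958 = 0.00010983
1/Vf - 1/Vm = 1/1500 - 1/6958 = 0.00052295
phi = 0.00010983 / 0.00052295 = 0.21

0.21


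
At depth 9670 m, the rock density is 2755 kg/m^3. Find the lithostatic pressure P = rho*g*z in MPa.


P = rho * g * z / 1e6
= 2755 * 9.81 * 9670 / 1e6
= 261346738.5 / 1e6
= 261.3467 MPa

261.3467


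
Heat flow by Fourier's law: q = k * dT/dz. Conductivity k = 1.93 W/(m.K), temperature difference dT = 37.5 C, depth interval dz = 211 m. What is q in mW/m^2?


q = k * dT / dz * 1000
= 1.93 * 37.5 / 211 * 1000
= 0.343009 * 1000
= 343.0095 mW/m^2

343.0095


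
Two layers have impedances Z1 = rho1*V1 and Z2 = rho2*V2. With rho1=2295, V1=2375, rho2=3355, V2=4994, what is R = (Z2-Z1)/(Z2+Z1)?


Z1 = 2295 * 2375 = 5450625
Z2 = 3355 * 4994 = 16754870
R = (16754870 - 5450625) / (16754870 + 5450625) = 11304245 / 22205495 = 0.5091

0.5091


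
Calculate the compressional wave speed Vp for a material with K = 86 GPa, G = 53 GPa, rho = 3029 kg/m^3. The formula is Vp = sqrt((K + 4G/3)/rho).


First compute the effective modulus:
K + 4G/3 = 86e9 + 4*53e9/3 = 156666666666.67 Pa
Then divide by density:
156666666666.67 / 3029 = 51722240.5634 Pa/(kg/m^3)
Take the square root:
Vp = sqrt(51722240.5634) = 7191.82 m/s

7191.82


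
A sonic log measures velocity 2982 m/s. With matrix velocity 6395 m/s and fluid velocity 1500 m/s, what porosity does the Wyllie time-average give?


1/V - 1/Vm = 1/2982 - 1/6395 = 0.00017897
1/Vf - 1/Vm = 1/1500 - 1/6395 = 0.00051029
phi = 0.00017897 / 0.00051029 = 0.3507

0.3507


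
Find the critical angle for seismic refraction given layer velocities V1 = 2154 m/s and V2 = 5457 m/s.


V1/V2 = 2154/5457 = 0.394722
theta_c = arcsin(0.394722) = 23.2487 degrees

23.2487


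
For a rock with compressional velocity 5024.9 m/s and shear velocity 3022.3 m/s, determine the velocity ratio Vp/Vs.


Vp/Vs = 5024.9 / 3022.3
= 1.6626

1.6626


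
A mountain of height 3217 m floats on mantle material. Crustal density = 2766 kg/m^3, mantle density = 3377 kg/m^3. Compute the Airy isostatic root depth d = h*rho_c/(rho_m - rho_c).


rho_m - rho_c = 3377 - 2766 = 611
d = 3217 * 2766 / 611
= 8898222 / 611
= 14563.37 m

14563.37


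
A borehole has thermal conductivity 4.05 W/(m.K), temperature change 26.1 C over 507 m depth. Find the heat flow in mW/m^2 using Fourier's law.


q = k * dT / dz * 1000
= 4.05 * 26.1 / 507 * 1000
= 0.208491 * 1000
= 208.4911 mW/m^2

208.4911


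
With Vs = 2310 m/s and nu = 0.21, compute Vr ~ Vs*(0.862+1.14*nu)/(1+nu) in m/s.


Numerator factor = 0.862 + 1.14*0.21 = 1.1014
Denominator = 1 + 0.21 = 1.21
Vr = 2310 * 1.1014 / 1.21 = 2102.67 m/s

2102.67


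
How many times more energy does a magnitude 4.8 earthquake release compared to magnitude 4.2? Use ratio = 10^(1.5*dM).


M2 - M1 = 4.8 - 4.2 = 0.6
1.5 * 0.6 = 0.9
ratio = 10^0.9 = 7.94

7.94


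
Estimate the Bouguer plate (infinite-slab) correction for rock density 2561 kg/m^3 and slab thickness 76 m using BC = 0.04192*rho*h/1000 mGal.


BC = 0.04192 * rho * h / 1000
= 0.04192 * 2561 * 76 / 1000
= 8.1591 mGal

8.1591


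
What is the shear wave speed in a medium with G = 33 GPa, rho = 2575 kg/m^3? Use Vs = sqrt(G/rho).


Convert G to Pa: G = 33e9 Pa
Compute G/rho = 33e9 / 2575 = 12815533.9806
Vs = sqrt(12815533.9806) = 3579.88 m/s

3579.88


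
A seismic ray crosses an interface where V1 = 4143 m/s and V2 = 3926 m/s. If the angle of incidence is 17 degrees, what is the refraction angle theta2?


sin(theta1) = sin(17 deg) = 0.292372
sin(theta2) = V2/V1 * sin(theta1) = 3926/4143 * 0.292372 = 0.277058
theta2 = arcsin(0.277058) = 16.0847 degrees

16.0847


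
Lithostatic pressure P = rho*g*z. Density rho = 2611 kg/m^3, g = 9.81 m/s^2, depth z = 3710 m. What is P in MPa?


P = rho * g * z / 1e6
= 2611 * 9.81 * 3710 / 1e6
= 95027606.1 / 1e6
= 95.0276 MPa

95.0276


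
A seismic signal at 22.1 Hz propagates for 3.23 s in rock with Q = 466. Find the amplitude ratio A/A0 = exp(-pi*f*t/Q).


pi*f*t/Q = pi*22.1*3.23/466 = 0.481237
A/A0 = exp(-0.481237) = 0.618019

0.618019


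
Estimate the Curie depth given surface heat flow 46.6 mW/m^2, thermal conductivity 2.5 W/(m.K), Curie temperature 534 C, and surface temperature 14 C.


T_Curie - T_surf = 534 - 14 = 520 C
Convert q to W/m^2: 46.6 mW/m^2 = 0.0466 W/m^2
d = 520 * 2.5 / 0.0466 = 27897.0 m

27897.0


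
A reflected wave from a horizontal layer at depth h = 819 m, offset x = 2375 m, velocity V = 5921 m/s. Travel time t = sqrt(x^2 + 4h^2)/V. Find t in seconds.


x^2 + 4h^2 = 2375^2 + 4*819^2 = 5640625 + 2683044 = 8323669
sqrt(8323669) = 2885.0769
t = 2885.0769 / 5921 = 0.4873 s

0.4873


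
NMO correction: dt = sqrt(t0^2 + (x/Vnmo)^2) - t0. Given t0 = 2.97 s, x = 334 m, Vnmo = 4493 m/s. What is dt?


x/Vnmo = 334/4493 = 0.074338
(x/Vnmo)^2 = 0.005526
t0^2 = 8.8209
sqrt(8.8209 + 0.005526) = 2.97093
dt = 2.97093 - 2.97 = 0.00093

9.300000e-04


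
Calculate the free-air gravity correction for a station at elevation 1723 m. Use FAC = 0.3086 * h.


FAC = 0.3086 * h
= 0.3086 * 1723
= 531.7178 mGal

531.7178


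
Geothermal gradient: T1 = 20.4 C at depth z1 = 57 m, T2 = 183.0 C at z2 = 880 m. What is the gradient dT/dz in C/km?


dT = 183.0 - 20.4 = 162.6 C
dz = 880 - 57 = 823 m
gradient = dT/dz * 1000 = 162.6/823 * 1000 = 197.5699 C/km

197.5699


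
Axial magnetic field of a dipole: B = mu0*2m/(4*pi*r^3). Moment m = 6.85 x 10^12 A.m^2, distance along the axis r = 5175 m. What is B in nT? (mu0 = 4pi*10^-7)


m = 6.85 x 10^12 = 6850000000000 A.m^2
2m = 13700000000000 A.m^2
r^3 = 5175^3 = 138589734375
B = (4pi*10^-7) * 13700000000000 / (4*pi * 138589734375) * 1e9
= 17215927.741672 / 1741569965501.84 * 1e9
= 9885.2921 nT

9885.2921


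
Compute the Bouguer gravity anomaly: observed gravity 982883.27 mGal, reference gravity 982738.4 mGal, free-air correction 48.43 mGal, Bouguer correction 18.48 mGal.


BA = g_obs - g_ref + FAC - BC
= 982883.27 - 982738.4 + 48.43 - 18.48
= 174.82 mGal

174.82


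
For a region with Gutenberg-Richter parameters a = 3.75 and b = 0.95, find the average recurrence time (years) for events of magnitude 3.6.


log10(N) = 3.75 - 0.95*3.6 = 0.33
N = 10^0.33 = 2.137962
T = 1/N = 1/2.137962 = 0.4677 years

0.4677


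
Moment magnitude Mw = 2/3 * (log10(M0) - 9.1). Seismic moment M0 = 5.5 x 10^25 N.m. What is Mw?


log10(M0) = log10(5.5 x 10^25) = 25.7404
Mw = 2/3 * (25.7404 - 9.1)
= 2/3 * 16.6404
= 11.09

11.09


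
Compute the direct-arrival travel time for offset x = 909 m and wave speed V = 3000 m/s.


t = x / V
= 909 / 3000
= 0.303 s

0.303


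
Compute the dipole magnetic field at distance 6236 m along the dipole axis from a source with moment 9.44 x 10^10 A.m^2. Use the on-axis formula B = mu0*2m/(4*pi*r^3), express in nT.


m = 9.44 x 10^10 = 94400000000 A.m^2
2m = 188800000000 A.m^2
r^3 = 6236^3 = 242503672256
B = (4pi*10^-7) * 188800000000 / (4*pi * 242503672256) * 1e9
= 237253.077199 / 3047391020911.99 * 1e9
= 77.8545 nT

77.8545


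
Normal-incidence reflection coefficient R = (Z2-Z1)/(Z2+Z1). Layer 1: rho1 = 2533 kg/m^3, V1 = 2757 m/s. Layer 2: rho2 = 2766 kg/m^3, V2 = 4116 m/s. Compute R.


Z1 = 2533 * 2757 = 6983481
Z2 = 2766 * 4116 = 11384856
R = (11384856 - 6983481) / (11384856 + 6983481) = 4401375 / 18368337 = 0.2396

0.2396


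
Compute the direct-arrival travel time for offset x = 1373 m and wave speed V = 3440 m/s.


t = x / V
= 1373 / 3440
= 0.3991 s

0.3991


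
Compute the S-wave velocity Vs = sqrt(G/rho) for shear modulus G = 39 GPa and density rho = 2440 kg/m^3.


Convert G to Pa: G = 39e9 Pa
Compute G/rho = 39e9 / 2440 = 15983606.5574
Vs = sqrt(15983606.5574) = 3997.95 m/s

3997.95


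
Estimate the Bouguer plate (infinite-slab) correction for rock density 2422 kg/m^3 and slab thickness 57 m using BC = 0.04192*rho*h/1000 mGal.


BC = 0.04192 * rho * h / 1000
= 0.04192 * 2422 * 57 / 1000
= 5.7872 mGal

5.7872


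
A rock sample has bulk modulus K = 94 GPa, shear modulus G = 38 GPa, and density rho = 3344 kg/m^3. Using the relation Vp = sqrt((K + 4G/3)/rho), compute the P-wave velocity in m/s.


First compute the effective modulus:
K + 4G/3 = 94e9 + 4*38e9/3 = 144666666666.67 Pa
Then divide by density:
144666666666.67 / 3344 = 43261562.9984 Pa/(kg/m^3)
Take the square root:
Vp = sqrt(43261562.9984) = 6577.35 m/s

6577.35


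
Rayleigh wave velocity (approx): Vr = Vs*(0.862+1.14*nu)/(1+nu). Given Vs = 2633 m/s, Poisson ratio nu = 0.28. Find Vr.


Numerator factor = 0.862 + 1.14*0.28 = 1.1812
Denominator = 1 + 0.28 = 1.28
Vr = 2633 * 1.1812 / 1.28 = 2429.77 m/s

2429.77


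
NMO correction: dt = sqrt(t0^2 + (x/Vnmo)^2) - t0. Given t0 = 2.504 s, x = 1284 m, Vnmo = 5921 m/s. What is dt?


x/Vnmo = 1284/5921 = 0.216855
(x/Vnmo)^2 = 0.047026
t0^2 = 6.270016
sqrt(6.270016 + 0.047026) = 2.513373
dt = 2.513373 - 2.504 = 0.009373

0.009373


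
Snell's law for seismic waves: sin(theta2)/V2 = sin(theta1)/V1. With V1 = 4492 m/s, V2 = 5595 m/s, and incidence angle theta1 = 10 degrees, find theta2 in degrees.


sin(theta1) = sin(10 deg) = 0.173648
sin(theta2) = V2/V1 * sin(theta1) = 5595/4492 * 0.173648 = 0.216287
theta2 = arcsin(0.216287) = 12.491 degrees

12.491


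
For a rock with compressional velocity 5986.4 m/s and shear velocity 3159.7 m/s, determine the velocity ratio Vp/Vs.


Vp/Vs = 5986.4 / 3159.7
= 1.8946

1.8946


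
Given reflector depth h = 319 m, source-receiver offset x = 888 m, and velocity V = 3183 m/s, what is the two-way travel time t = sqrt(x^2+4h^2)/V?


x^2 + 4h^2 = 888^2 + 4*319^2 = 788544 + 407044 = 1195588
sqrt(1195588) = 1093.4295
t = 1093.4295 / 3183 = 0.3435 s

0.3435


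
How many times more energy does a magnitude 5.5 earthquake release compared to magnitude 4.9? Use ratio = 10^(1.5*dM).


M2 - M1 = 5.5 - 4.9 = 0.6
1.5 * 0.6 = 0.9
ratio = 10^0.9 = 7.94

7.94


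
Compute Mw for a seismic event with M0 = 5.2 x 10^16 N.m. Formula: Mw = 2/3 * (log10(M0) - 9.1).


log10(M0) = log10(5.2 x 10^16) = 16.716
Mw = 2/3 * (16.716 - 9.1)
= 2/3 * 7.616
= 5.08

5.08


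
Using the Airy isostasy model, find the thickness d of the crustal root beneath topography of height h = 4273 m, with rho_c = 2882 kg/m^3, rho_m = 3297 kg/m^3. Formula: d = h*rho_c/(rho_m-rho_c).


rho_m - rho_c = 3297 - 2882 = 415
d = 4273 * 2882 / 415
= 12314786 / 415
= 29674.18 m

29674.18


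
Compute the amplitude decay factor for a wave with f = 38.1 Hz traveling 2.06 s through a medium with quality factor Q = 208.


pi*f*t/Q = pi*38.1*2.06/208 = 1.185438
A/A0 = exp(-1.185438) = 0.305612

0.305612


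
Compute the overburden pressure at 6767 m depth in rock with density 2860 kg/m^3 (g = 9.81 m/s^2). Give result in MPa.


P = rho * g * z / 1e6
= 2860 * 9.81 * 6767 / 1e6
= 189859012.2 / 1e6
= 189.859 MPa

189.859


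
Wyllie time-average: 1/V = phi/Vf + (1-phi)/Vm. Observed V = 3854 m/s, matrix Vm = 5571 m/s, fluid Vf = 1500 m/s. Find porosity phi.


1/V - 1/Vm = 1/3854 - 1/5571 = 7.997e-05
1/Vf - 1/Vm = 1/1500 - 1/5571 = 0.00048717
phi = 7.997e-05 / 0.00048717 = 0.1642

0.1642


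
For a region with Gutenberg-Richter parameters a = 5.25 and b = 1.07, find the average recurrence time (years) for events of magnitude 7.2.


log10(N) = 5.25 - 1.07*7.2 = -2.454
N = 10^-2.454 = 0.003516
T = 1/N = 1/0.003516 = 284.4461 years

284.4461


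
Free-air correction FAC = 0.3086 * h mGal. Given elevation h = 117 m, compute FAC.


FAC = 0.3086 * h
= 0.3086 * 117
= 36.1062 mGal

36.1062


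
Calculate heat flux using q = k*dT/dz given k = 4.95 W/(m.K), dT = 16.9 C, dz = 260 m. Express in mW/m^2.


q = k * dT / dz * 1000
= 4.95 * 16.9 / 260 * 1000
= 0.32175 * 1000
= 321.75 mW/m^2

321.75


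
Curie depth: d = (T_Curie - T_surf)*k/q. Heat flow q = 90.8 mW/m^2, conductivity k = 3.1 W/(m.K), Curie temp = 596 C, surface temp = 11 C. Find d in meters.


T_Curie - T_surf = 596 - 11 = 585 C
Convert q to W/m^2: 90.8 mW/m^2 = 0.0908 W/m^2
d = 585 * 3.1 / 0.0908 = 19972.47 m

19972.47


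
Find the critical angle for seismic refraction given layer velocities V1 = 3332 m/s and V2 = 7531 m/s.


V1/V2 = 3332/7531 = 0.442438
theta_c = arcsin(0.442438) = 26.2595 degrees

26.2595


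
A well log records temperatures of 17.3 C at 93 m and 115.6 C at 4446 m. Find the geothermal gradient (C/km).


dT = 115.6 - 17.3 = 98.3 C
dz = 4446 - 93 = 4353 m
gradient = dT/dz * 1000 = 98.3/4353 * 1000 = 22.5821 C/km

22.5821


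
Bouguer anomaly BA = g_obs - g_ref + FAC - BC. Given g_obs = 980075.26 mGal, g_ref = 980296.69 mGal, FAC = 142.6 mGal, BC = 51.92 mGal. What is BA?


BA = g_obs - g_ref + FAC - BC
= 980075.26 - 980296.69 + 142.6 - 51.92
= -130.75 mGal

-130.75


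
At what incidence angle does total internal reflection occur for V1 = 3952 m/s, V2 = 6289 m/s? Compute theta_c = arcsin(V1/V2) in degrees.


V1/V2 = 3952/6289 = 0.628399
theta_c = arcsin(0.628399) = 38.9321 degrees

38.9321


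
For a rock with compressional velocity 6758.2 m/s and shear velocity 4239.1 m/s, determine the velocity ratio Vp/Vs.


Vp/Vs = 6758.2 / 4239.1
= 1.5943

1.5943


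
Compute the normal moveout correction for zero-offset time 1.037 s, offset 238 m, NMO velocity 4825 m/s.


x/Vnmo = 238/4825 = 0.049326
(x/Vnmo)^2 = 0.002433
t0^2 = 1.075369
sqrt(1.075369 + 0.002433) = 1.038172
dt = 1.038172 - 1.037 = 0.001172

0.001172


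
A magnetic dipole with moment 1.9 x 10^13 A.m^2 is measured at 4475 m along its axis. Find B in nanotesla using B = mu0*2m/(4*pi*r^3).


m = 1.9 x 10^13 = 19000000000000 A.m^2
2m = 38000000000000 A.m^2
r^3 = 4475^3 = 89614671875
B = (4pi*10^-7) * 38000000000000 / (4*pi * 89614671875) * 1e9
= 47752208.334565 / 1126131179265.44 * 1e9
= 42403.7707 nT

42403.7707


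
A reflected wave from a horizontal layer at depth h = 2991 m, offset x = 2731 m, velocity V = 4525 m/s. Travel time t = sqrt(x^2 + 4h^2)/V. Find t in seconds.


x^2 + 4h^2 = 2731^2 + 4*2991^2 = 7458361 + 35784324 = 43242685
sqrt(43242685) = 6575.917
t = 6575.917 / 4525 = 1.4532 s

1.4532


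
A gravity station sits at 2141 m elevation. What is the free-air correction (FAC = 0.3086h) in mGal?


FAC = 0.3086 * h
= 0.3086 * 2141
= 660.7126 mGal

660.7126


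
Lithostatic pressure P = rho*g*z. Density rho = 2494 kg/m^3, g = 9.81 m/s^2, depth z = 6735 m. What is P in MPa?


P = rho * g * z / 1e6
= 2494 * 9.81 * 6735 / 1e6
= 164779452.9 / 1e6
= 164.7795 MPa

164.7795


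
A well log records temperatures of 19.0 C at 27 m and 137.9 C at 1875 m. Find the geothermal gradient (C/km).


dT = 137.9 - 19.0 = 118.9 C
dz = 1875 - 27 = 1848 m
gradient = dT/dz * 1000 = 118.9/1848 * 1000 = 64.3398 C/km

64.3398


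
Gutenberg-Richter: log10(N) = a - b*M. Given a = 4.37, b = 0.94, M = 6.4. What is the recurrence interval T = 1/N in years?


log10(N) = 4.37 - 0.94*6.4 = -1.646
N = 10^-1.646 = 0.022594
T = 1/N = 1/0.022594 = 44.2588 years

44.2588


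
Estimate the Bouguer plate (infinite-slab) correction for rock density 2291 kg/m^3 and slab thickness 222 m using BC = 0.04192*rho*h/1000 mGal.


BC = 0.04192 * rho * h / 1000
= 0.04192 * 2291 * 222 / 1000
= 21.3206 mGal

21.3206


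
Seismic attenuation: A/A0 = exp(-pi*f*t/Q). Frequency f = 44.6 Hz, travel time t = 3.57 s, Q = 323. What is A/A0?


pi*f*t/Q = pi*44.6*3.57/323 = 1.54864
A/A0 = exp(-1.54864) = 0.212537

0.212537


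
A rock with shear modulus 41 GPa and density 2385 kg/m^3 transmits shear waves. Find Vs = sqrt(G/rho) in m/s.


Convert G to Pa: G = 41e9 Pa
Compute G/rho = 41e9 / 2385 = 17190775.6813
Vs = sqrt(17190775.6813) = 4146.18 m/s

4146.18


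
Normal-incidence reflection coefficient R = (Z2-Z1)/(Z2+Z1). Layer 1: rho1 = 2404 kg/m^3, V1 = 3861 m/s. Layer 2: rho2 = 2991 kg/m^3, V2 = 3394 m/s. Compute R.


Z1 = 2404 * 3861 = 9281844
Z2 = 2991 * 3394 = 10151454
R = (10151454 - 9281844) / (10151454 + 9281844) = 869610 / 19433298 = 0.0447

0.0447


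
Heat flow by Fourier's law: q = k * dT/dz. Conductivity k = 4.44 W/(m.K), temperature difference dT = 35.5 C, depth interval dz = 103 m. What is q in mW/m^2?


q = k * dT / dz * 1000
= 4.44 * 35.5 / 103 * 1000
= 1.530291 * 1000
= 1530.2913 mW/m^2

1530.2913


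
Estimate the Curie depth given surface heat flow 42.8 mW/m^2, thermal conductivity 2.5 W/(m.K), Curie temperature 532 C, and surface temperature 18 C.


T_Curie - T_surf = 532 - 18 = 514 C
Convert q to W/m^2: 42.8 mW/m^2 = 0.0428 W/m^2
d = 514 * 2.5 / 0.0428 = 30023.36 m

30023.36


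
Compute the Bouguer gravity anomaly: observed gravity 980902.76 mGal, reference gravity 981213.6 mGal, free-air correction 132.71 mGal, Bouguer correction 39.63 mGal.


BA = g_obs - g_ref + FAC - BC
= 980902.76 - 981213.6 + 132.71 - 39.63
= -217.76 mGal

-217.76


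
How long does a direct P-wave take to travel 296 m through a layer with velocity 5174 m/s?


t = x / V
= 296 / 5174
= 0.0572 s

0.0572


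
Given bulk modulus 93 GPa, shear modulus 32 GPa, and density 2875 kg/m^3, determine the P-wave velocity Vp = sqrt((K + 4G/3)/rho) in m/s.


First compute the effective modulus:
K + 4G/3 = 93e9 + 4*32e9/3 = 135666666666.67 Pa
Then divide by density:
135666666666.67 / 2875 = 47188405.7971 Pa/(kg/m^3)
Take the square root:
Vp = sqrt(47188405.7971) = 6869.38 m/s

6869.38


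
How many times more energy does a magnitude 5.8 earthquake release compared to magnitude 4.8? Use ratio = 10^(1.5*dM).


M2 - M1 = 5.8 - 4.8 = 1.0
1.5 * 1.0 = 1.5
ratio = 10^1.5 = 31.62

31.62


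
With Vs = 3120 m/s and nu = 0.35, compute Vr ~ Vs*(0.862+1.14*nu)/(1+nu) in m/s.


Numerator factor = 0.862 + 1.14*0.35 = 1.261
Denominator = 1 + 0.35 = 1.35
Vr = 3120 * 1.261 / 1.35 = 2914.31 m/s

2914.31


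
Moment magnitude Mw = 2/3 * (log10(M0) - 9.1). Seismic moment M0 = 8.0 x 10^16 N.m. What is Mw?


log10(M0) = log10(8.0 x 10^16) = 16.9031
Mw = 2/3 * (16.9031 - 9.1)
= 2/3 * 7.8031
= 5.2

5.2


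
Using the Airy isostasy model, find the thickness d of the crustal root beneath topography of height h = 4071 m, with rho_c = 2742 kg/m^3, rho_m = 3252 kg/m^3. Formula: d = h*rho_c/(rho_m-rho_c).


rho_m - rho_c = 3252 - 2742 = 510
d = 4071 * 2742 / 510
= 11162682 / 510
= 21887.61 m

21887.61


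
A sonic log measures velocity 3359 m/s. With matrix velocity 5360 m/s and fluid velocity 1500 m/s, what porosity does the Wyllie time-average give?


1/V - 1/Vm = 1/3359 - 1/5360 = 0.00011114
1/Vf - 1/Vm = 1/1500 - 1/5360 = 0.0004801
phi = 0.00011114 / 0.0004801 = 0.2315

0.2315


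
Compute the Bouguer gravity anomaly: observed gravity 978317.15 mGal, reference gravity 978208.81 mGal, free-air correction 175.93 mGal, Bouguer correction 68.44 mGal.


BA = g_obs - g_ref + FAC - BC
= 978317.15 - 978208.81 + 175.93 - 68.44
= 215.83 mGal

215.83


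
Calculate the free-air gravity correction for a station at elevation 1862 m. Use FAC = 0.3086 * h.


FAC = 0.3086 * h
= 0.3086 * 1862
= 574.6132 mGal

574.6132


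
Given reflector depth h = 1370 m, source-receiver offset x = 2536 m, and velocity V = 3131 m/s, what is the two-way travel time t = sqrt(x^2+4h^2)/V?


x^2 + 4h^2 = 2536^2 + 4*1370^2 = 6431296 + 7507600 = 13938896
sqrt(13938896) = 3733.4831
t = 3733.4831 / 3131 = 1.1924 s

1.1924


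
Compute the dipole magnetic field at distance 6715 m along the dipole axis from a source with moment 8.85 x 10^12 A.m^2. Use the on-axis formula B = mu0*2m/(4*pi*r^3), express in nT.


m = 8.85 x 10^12 = 8850000000000 A.m^2
2m = 17700000000000 A.m^2
r^3 = 6715^3 = 302787575875
B = (4pi*10^-7) * 17700000000000 / (4*pi * 302787575875) * 1e9
= 22242475.987416 / 3804940895868.65 * 1e9
= 5845.6824 nT

5845.6824


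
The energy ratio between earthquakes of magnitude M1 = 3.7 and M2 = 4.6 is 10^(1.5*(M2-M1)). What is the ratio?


M2 - M1 = 4.6 - 3.7 = 0.9
1.5 * 0.9 = 1.35
ratio = 10^1.35 = 22.39

22.39


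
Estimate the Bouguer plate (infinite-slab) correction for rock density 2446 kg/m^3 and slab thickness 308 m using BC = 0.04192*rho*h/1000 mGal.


BC = 0.04192 * rho * h / 1000
= 0.04192 * 2446 * 308 / 1000
= 31.5812 mGal

31.5812


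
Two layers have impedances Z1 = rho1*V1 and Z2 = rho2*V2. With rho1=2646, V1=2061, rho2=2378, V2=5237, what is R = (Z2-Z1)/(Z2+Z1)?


Z1 = 2646 * 2061 = 5453406
Z2 = 2378 * 5237 = 12453586
R = (12453586 - 5453406) / (12453586 + 5453406) = 7000180 / 17906992 = 0.3909

0.3909


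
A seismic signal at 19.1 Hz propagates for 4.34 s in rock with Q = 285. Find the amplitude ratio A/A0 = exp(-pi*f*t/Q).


pi*f*t/Q = pi*19.1*4.34/285 = 0.913752
A/A0 = exp(-0.913752) = 0.401017

0.401017


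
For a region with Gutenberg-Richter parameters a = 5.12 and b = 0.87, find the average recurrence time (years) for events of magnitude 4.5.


log10(N) = 5.12 - 0.87*4.5 = 1.205
N = 10^1.205 = 16.032454
T = 1/N = 1/16.032454 = 0.0624 years

0.0624


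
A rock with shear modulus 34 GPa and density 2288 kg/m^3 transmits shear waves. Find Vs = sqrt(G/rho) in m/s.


Convert G to Pa: G = 34e9 Pa
Compute G/rho = 34e9 / 2288 = 14860139.8601
Vs = sqrt(14860139.8601) = 3854.89 m/s

3854.89


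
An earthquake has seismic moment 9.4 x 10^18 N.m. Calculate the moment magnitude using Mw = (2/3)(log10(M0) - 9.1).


log10(M0) = log10(9.4 x 10^18) = 18.9731
Mw = 2/3 * (18.9731 - 9.1)
= 2/3 * 9.8731
= 6.58

6.58


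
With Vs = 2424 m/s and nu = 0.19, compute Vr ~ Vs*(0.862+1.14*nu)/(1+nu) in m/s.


Numerator factor = 0.862 + 1.14*0.19 = 1.0786
Denominator = 1 + 0.19 = 1.19
Vr = 2424 * 1.0786 / 1.19 = 2197.08 m/s

2197.08
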